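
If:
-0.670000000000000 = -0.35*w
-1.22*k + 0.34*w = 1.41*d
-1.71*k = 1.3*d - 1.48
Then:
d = -0.84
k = 1.50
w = 1.91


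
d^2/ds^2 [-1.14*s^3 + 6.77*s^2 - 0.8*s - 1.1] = 13.54 - 6.84*s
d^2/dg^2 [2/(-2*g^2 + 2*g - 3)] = 8*(2*g^2 - 2*g - 2*(2*g - 1)^2 + 3)/(2*g^2 - 2*g + 3)^3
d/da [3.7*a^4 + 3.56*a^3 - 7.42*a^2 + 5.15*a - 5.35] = 14.8*a^3 + 10.68*a^2 - 14.84*a + 5.15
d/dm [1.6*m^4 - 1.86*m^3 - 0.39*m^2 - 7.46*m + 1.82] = 6.4*m^3 - 5.58*m^2 - 0.78*m - 7.46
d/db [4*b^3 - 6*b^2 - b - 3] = 12*b^2 - 12*b - 1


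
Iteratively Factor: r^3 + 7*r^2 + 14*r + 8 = (r + 4)*(r^2 + 3*r + 2) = (r + 2)*(r + 4)*(r + 1)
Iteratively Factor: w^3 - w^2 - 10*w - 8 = (w - 4)*(w^2 + 3*w + 2) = (w - 4)*(w + 2)*(w + 1)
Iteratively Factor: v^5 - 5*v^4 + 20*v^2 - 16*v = (v - 1)*(v^4 - 4*v^3 - 4*v^2 + 16*v) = (v - 1)*(v + 2)*(v^3 - 6*v^2 + 8*v) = (v - 4)*(v - 1)*(v + 2)*(v^2 - 2*v) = (v - 4)*(v - 2)*(v - 1)*(v + 2)*(v)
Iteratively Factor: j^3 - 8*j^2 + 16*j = (j)*(j^2 - 8*j + 16) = j*(j - 4)*(j - 4)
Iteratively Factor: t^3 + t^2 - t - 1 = (t + 1)*(t^2 - 1) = (t + 1)^2*(t - 1)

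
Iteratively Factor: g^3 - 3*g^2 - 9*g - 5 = (g + 1)*(g^2 - 4*g - 5) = (g + 1)^2*(g - 5)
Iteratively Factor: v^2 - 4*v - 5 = (v - 5)*(v + 1)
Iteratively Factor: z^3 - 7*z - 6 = (z + 2)*(z^2 - 2*z - 3) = (z + 1)*(z + 2)*(z - 3)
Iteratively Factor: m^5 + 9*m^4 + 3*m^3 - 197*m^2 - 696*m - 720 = (m + 3)*(m^4 + 6*m^3 - 15*m^2 - 152*m - 240) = (m + 3)*(m + 4)*(m^3 + 2*m^2 - 23*m - 60) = (m + 3)^2*(m + 4)*(m^2 - m - 20) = (m - 5)*(m + 3)^2*(m + 4)*(m + 4)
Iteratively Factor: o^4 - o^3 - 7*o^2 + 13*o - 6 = (o - 2)*(o^3 + o^2 - 5*o + 3) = (o - 2)*(o + 3)*(o^2 - 2*o + 1) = (o - 2)*(o - 1)*(o + 3)*(o - 1)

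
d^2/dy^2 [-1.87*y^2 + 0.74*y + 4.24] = -3.74000000000000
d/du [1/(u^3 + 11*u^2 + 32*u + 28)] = (-3*u^2 - 22*u - 32)/(u^3 + 11*u^2 + 32*u + 28)^2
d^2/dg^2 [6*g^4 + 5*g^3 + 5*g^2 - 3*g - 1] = 72*g^2 + 30*g + 10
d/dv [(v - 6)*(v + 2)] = 2*v - 4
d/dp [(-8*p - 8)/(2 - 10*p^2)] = 4*(5*p^2 - 10*p*(p + 1) - 1)/(5*p^2 - 1)^2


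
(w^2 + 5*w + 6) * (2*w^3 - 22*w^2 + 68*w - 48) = 2*w^5 - 12*w^4 - 30*w^3 + 160*w^2 + 168*w - 288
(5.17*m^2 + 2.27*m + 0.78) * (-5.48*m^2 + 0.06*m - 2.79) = -28.3316*m^4 - 12.1294*m^3 - 18.5625*m^2 - 6.2865*m - 2.1762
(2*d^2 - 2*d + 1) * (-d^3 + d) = -2*d^5 + 2*d^4 + d^3 - 2*d^2 + d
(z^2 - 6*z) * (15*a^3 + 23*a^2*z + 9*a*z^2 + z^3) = 15*a^3*z^2 - 90*a^3*z + 23*a^2*z^3 - 138*a^2*z^2 + 9*a*z^4 - 54*a*z^3 + z^5 - 6*z^4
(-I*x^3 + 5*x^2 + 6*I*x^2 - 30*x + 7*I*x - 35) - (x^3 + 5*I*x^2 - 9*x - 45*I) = -x^3 - I*x^3 + 5*x^2 + I*x^2 - 21*x + 7*I*x - 35 + 45*I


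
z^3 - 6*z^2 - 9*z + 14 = (z - 7)*(z - 1)*(z + 2)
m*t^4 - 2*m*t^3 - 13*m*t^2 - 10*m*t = t*(t - 5)*(t + 2)*(m*t + m)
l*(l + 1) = l^2 + l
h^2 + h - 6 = (h - 2)*(h + 3)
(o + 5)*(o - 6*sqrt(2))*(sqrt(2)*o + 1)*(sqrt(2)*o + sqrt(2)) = 2*o^4 - 11*sqrt(2)*o^3 + 12*o^3 - 66*sqrt(2)*o^2 - 2*o^2 - 55*sqrt(2)*o - 72*o - 60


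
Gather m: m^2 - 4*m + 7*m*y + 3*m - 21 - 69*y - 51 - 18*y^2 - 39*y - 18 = m^2 + m*(7*y - 1) - 18*y^2 - 108*y - 90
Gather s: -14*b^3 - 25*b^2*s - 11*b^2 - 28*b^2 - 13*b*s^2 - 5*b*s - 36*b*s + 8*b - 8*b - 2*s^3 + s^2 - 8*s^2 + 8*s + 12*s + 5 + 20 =-14*b^3 - 39*b^2 - 2*s^3 + s^2*(-13*b - 7) + s*(-25*b^2 - 41*b + 20) + 25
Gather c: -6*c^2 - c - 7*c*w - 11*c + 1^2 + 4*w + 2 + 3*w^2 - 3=-6*c^2 + c*(-7*w - 12) + 3*w^2 + 4*w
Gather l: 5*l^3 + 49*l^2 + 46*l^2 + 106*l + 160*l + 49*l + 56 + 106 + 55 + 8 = 5*l^3 + 95*l^2 + 315*l + 225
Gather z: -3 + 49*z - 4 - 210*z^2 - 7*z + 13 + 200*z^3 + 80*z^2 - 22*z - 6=200*z^3 - 130*z^2 + 20*z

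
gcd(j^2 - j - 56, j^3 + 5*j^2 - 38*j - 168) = j + 7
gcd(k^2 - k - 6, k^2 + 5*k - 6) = 1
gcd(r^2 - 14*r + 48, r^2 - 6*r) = r - 6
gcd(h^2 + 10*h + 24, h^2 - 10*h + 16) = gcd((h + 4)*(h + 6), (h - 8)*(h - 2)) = 1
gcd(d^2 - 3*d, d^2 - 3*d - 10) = 1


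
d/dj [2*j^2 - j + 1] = 4*j - 1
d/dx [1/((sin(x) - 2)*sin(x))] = 2*(1 - sin(x))*cos(x)/((sin(x) - 2)^2*sin(x)^2)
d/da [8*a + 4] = 8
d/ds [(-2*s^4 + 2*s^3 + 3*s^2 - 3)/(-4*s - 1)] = 2*(12*s^4 - 4*s^3 - 9*s^2 - 3*s - 6)/(16*s^2 + 8*s + 1)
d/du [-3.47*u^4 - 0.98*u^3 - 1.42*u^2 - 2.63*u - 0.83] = -13.88*u^3 - 2.94*u^2 - 2.84*u - 2.63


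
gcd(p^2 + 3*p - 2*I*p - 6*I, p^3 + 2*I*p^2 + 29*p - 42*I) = p - 2*I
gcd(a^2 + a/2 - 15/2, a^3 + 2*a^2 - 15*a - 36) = a + 3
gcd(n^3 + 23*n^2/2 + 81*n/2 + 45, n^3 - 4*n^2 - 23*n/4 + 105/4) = n + 5/2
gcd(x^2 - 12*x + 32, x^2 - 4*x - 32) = x - 8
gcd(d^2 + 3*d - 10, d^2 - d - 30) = d + 5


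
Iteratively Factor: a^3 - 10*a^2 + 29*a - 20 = (a - 4)*(a^2 - 6*a + 5) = (a - 4)*(a - 1)*(a - 5)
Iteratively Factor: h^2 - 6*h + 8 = (h - 2)*(h - 4)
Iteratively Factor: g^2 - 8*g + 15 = (g - 3)*(g - 5)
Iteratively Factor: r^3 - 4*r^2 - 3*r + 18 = (r + 2)*(r^2 - 6*r + 9) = (r - 3)*(r + 2)*(r - 3)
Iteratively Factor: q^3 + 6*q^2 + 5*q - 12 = (q + 4)*(q^2 + 2*q - 3) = (q + 3)*(q + 4)*(q - 1)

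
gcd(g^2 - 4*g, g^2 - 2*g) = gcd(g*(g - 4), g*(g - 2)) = g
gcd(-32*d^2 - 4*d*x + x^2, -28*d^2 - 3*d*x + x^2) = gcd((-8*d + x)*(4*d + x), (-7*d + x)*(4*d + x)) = 4*d + x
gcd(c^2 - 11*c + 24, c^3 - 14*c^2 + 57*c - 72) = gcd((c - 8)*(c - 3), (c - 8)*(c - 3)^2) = c^2 - 11*c + 24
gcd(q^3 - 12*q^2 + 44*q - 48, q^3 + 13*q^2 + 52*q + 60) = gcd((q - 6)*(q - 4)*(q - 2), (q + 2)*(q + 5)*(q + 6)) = 1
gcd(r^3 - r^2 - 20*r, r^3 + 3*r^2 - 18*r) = r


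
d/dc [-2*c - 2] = -2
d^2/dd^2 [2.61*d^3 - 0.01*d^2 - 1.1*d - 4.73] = 15.66*d - 0.02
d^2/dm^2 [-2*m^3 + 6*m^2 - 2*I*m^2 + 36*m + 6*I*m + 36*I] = -12*m + 12 - 4*I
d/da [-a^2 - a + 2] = -2*a - 1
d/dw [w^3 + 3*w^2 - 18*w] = 3*w^2 + 6*w - 18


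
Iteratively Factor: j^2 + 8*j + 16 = (j + 4)*(j + 4)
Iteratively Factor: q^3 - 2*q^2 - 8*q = (q)*(q^2 - 2*q - 8) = q*(q - 4)*(q + 2)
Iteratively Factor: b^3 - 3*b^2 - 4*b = (b)*(b^2 - 3*b - 4) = b*(b + 1)*(b - 4)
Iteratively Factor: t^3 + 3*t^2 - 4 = (t - 1)*(t^2 + 4*t + 4) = (t - 1)*(t + 2)*(t + 2)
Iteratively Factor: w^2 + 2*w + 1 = (w + 1)*(w + 1)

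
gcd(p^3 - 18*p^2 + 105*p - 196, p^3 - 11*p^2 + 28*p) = p^2 - 11*p + 28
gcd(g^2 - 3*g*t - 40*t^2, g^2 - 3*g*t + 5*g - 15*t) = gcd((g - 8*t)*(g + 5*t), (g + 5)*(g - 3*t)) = 1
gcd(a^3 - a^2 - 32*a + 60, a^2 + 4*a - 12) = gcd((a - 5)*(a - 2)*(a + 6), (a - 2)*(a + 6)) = a^2 + 4*a - 12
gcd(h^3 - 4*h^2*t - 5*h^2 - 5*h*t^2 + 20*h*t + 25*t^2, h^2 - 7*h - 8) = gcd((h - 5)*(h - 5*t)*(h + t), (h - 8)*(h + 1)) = 1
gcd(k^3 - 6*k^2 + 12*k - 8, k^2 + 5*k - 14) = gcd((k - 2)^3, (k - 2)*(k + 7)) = k - 2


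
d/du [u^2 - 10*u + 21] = 2*u - 10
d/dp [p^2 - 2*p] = 2*p - 2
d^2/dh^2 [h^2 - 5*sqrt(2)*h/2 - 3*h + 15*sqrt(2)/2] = 2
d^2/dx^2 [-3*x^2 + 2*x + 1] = -6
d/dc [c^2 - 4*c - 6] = 2*c - 4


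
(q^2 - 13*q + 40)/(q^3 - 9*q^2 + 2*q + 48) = (q - 5)/(q^2 - q - 6)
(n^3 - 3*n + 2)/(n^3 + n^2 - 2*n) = (n - 1)/n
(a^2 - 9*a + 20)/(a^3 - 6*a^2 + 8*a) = (a - 5)/(a*(a - 2))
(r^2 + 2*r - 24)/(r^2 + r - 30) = (r - 4)/(r - 5)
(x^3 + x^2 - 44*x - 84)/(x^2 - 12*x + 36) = (x^3 + x^2 - 44*x - 84)/(x^2 - 12*x + 36)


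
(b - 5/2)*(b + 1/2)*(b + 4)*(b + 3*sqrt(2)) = b^4 + 2*b^3 + 3*sqrt(2)*b^3 - 37*b^2/4 + 6*sqrt(2)*b^2 - 111*sqrt(2)*b/4 - 5*b - 15*sqrt(2)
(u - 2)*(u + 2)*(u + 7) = u^3 + 7*u^2 - 4*u - 28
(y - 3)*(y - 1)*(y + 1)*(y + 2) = y^4 - y^3 - 7*y^2 + y + 6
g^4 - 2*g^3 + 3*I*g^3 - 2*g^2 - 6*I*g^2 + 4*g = g*(g - 2)*(g + I)*(g + 2*I)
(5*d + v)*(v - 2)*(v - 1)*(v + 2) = 5*d*v^3 - 5*d*v^2 - 20*d*v + 20*d + v^4 - v^3 - 4*v^2 + 4*v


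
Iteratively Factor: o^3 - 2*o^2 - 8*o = (o)*(o^2 - 2*o - 8) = o*(o - 4)*(o + 2)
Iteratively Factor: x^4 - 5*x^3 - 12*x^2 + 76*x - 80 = (x - 2)*(x^3 - 3*x^2 - 18*x + 40) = (x - 2)*(x + 4)*(x^2 - 7*x + 10) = (x - 5)*(x - 2)*(x + 4)*(x - 2)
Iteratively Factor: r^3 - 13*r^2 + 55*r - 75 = (r - 5)*(r^2 - 8*r + 15) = (r - 5)^2*(r - 3)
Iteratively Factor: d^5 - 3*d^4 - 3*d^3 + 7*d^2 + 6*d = (d - 3)*(d^4 - 3*d^2 - 2*d) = (d - 3)*(d + 1)*(d^3 - d^2 - 2*d) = (d - 3)*(d + 1)^2*(d^2 - 2*d) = (d - 3)*(d - 2)*(d + 1)^2*(d)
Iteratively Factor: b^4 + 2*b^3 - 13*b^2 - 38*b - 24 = (b - 4)*(b^3 + 6*b^2 + 11*b + 6) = (b - 4)*(b + 1)*(b^2 + 5*b + 6) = (b - 4)*(b + 1)*(b + 2)*(b + 3)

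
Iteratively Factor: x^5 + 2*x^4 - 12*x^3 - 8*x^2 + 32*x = (x + 2)*(x^4 - 12*x^2 + 16*x) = (x + 2)*(x + 4)*(x^3 - 4*x^2 + 4*x) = (x - 2)*(x + 2)*(x + 4)*(x^2 - 2*x) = (x - 2)^2*(x + 2)*(x + 4)*(x)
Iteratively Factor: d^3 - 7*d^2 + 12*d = (d - 3)*(d^2 - 4*d) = (d - 4)*(d - 3)*(d)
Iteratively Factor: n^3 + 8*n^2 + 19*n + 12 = (n + 3)*(n^2 + 5*n + 4) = (n + 3)*(n + 4)*(n + 1)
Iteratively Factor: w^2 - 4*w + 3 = (w - 1)*(w - 3)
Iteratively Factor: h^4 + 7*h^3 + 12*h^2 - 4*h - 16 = (h + 4)*(h^3 + 3*h^2 - 4) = (h - 1)*(h + 4)*(h^2 + 4*h + 4) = (h - 1)*(h + 2)*(h + 4)*(h + 2)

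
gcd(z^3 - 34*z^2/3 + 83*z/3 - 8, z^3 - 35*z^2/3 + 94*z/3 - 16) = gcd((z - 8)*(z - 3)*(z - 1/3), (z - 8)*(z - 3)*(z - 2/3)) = z^2 - 11*z + 24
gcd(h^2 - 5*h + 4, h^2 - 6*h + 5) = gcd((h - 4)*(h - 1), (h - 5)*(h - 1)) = h - 1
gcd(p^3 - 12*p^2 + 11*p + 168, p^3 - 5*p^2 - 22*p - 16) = p - 8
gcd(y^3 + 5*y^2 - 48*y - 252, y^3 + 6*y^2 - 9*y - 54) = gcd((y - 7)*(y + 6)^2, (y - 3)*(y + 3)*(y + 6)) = y + 6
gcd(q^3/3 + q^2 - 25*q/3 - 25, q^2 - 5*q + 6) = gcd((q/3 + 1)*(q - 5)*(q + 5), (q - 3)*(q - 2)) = 1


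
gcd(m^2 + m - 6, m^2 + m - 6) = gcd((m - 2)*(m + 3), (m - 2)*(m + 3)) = m^2 + m - 6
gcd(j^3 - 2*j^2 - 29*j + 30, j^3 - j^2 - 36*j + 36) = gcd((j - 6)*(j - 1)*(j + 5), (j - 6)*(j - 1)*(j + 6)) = j^2 - 7*j + 6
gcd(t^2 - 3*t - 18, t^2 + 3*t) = t + 3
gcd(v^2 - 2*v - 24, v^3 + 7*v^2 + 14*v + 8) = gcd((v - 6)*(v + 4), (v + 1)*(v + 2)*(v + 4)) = v + 4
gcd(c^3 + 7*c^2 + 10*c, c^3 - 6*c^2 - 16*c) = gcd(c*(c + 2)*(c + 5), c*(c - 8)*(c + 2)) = c^2 + 2*c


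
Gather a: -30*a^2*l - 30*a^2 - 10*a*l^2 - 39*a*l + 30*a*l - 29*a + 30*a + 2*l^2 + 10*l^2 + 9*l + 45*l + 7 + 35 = a^2*(-30*l - 30) + a*(-10*l^2 - 9*l + 1) + 12*l^2 + 54*l + 42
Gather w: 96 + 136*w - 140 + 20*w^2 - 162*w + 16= 20*w^2 - 26*w - 28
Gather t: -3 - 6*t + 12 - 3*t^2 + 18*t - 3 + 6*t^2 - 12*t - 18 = 3*t^2 - 12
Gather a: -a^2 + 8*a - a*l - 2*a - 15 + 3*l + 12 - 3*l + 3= -a^2 + a*(6 - l)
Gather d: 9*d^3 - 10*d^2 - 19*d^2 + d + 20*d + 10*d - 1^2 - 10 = 9*d^3 - 29*d^2 + 31*d - 11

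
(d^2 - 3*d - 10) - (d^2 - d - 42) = 32 - 2*d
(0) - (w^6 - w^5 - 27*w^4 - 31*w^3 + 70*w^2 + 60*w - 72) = -w^6 + w^5 + 27*w^4 + 31*w^3 - 70*w^2 - 60*w + 72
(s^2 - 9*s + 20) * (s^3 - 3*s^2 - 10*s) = s^5 - 12*s^4 + 37*s^3 + 30*s^2 - 200*s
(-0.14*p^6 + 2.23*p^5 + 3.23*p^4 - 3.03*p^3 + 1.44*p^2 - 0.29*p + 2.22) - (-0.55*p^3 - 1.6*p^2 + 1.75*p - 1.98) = -0.14*p^6 + 2.23*p^5 + 3.23*p^4 - 2.48*p^3 + 3.04*p^2 - 2.04*p + 4.2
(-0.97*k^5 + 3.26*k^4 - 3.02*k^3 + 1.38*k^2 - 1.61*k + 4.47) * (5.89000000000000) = -5.7133*k^5 + 19.2014*k^4 - 17.7878*k^3 + 8.1282*k^2 - 9.4829*k + 26.3283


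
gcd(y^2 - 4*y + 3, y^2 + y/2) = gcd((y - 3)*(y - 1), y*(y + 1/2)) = 1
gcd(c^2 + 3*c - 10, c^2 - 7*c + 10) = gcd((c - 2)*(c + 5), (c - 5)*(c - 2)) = c - 2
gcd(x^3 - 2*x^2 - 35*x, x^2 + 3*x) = x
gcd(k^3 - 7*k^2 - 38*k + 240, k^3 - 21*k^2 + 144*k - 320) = k^2 - 13*k + 40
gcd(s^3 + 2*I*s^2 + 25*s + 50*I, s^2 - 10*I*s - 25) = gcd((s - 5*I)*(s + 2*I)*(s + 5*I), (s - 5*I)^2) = s - 5*I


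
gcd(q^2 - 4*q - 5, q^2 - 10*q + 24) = 1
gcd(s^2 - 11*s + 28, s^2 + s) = 1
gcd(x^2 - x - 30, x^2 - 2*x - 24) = x - 6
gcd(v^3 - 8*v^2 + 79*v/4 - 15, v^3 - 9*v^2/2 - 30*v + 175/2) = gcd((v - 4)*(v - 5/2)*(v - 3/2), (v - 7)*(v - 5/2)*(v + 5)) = v - 5/2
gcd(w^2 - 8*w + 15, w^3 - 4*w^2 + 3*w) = w - 3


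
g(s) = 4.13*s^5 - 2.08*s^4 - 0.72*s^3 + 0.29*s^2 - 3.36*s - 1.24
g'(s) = 20.65*s^4 - 8.32*s^3 - 2.16*s^2 + 0.58*s - 3.36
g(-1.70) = -67.17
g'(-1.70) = 202.76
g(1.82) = 48.92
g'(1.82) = 166.95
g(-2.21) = -251.97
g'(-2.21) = 567.21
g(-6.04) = -35779.75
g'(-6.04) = 29230.87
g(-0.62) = 0.44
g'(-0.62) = 0.48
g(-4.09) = -5242.22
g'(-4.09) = 6305.85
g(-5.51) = -22745.98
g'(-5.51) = 20353.51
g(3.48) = 1763.06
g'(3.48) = 2650.43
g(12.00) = 983301.32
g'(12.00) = 413514.00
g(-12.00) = -1069482.04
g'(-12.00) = 442254.00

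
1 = 1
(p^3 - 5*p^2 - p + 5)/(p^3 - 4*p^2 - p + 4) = (p - 5)/(p - 4)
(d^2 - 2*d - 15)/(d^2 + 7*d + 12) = (d - 5)/(d + 4)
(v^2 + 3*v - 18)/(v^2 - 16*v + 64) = (v^2 + 3*v - 18)/(v^2 - 16*v + 64)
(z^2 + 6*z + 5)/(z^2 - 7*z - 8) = (z + 5)/(z - 8)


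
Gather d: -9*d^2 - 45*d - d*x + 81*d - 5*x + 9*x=-9*d^2 + d*(36 - x) + 4*x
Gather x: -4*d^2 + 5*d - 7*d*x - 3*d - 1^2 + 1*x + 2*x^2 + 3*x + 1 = -4*d^2 + 2*d + 2*x^2 + x*(4 - 7*d)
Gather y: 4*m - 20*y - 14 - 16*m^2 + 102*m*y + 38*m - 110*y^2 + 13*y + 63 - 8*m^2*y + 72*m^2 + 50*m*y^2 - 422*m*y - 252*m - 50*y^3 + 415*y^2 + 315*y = 56*m^2 - 210*m - 50*y^3 + y^2*(50*m + 305) + y*(-8*m^2 - 320*m + 308) + 49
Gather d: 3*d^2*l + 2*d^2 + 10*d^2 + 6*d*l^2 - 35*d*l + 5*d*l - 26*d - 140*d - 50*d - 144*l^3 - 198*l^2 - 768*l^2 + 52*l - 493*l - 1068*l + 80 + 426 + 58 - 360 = d^2*(3*l + 12) + d*(6*l^2 - 30*l - 216) - 144*l^3 - 966*l^2 - 1509*l + 204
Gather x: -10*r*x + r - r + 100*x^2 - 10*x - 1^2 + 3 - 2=100*x^2 + x*(-10*r - 10)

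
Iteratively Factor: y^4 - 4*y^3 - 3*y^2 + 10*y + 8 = (y + 1)*(y^3 - 5*y^2 + 2*y + 8) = (y - 2)*(y + 1)*(y^2 - 3*y - 4) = (y - 2)*(y + 1)^2*(y - 4)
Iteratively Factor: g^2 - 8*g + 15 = (g - 5)*(g - 3)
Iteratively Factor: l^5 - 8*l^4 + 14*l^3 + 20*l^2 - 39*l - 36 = (l + 1)*(l^4 - 9*l^3 + 23*l^2 - 3*l - 36) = (l - 3)*(l + 1)*(l^3 - 6*l^2 + 5*l + 12) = (l - 4)*(l - 3)*(l + 1)*(l^2 - 2*l - 3) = (l - 4)*(l - 3)*(l + 1)^2*(l - 3)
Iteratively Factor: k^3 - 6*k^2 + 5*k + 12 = (k - 4)*(k^2 - 2*k - 3) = (k - 4)*(k + 1)*(k - 3)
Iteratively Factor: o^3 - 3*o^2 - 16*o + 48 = (o + 4)*(o^2 - 7*o + 12) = (o - 4)*(o + 4)*(o - 3)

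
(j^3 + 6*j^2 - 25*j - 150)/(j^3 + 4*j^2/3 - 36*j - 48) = 3*(j^2 - 25)/(3*j^2 - 14*j - 24)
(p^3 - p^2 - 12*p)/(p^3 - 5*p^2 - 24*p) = (p - 4)/(p - 8)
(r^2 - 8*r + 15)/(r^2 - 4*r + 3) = (r - 5)/(r - 1)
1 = 1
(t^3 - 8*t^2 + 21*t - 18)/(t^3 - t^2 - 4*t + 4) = (t^2 - 6*t + 9)/(t^2 + t - 2)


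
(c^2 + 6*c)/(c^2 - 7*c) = (c + 6)/(c - 7)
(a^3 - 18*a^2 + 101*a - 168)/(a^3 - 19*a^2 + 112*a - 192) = (a - 7)/(a - 8)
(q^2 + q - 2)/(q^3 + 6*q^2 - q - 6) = (q + 2)/(q^2 + 7*q + 6)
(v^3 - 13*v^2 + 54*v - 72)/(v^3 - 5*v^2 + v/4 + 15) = 4*(v^2 - 9*v + 18)/(4*v^2 - 4*v - 15)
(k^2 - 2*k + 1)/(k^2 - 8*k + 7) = (k - 1)/(k - 7)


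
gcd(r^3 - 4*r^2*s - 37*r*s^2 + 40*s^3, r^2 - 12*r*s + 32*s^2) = r - 8*s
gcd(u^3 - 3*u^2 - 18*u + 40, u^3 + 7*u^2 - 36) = u - 2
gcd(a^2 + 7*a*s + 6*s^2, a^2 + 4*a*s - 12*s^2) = a + 6*s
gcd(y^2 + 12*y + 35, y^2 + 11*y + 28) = y + 7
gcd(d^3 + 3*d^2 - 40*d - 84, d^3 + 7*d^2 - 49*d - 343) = d + 7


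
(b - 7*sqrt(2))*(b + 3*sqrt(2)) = b^2 - 4*sqrt(2)*b - 42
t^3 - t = t*(t - 1)*(t + 1)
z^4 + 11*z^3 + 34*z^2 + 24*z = z*(z + 1)*(z + 4)*(z + 6)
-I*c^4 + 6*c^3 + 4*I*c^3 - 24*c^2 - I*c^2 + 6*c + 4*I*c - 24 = (c - 4)*(c - I)*(c + 6*I)*(-I*c + 1)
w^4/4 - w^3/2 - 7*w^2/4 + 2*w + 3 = (w/4 + 1/2)*(w - 3)*(w - 2)*(w + 1)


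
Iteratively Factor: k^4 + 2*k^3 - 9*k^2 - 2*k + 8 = (k - 2)*(k^3 + 4*k^2 - k - 4) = (k - 2)*(k + 1)*(k^2 + 3*k - 4) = (k - 2)*(k - 1)*(k + 1)*(k + 4)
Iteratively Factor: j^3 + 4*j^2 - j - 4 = (j + 4)*(j^2 - 1) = (j - 1)*(j + 4)*(j + 1)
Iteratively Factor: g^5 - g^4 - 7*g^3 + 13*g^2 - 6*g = (g)*(g^4 - g^3 - 7*g^2 + 13*g - 6) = g*(g + 3)*(g^3 - 4*g^2 + 5*g - 2) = g*(g - 1)*(g + 3)*(g^2 - 3*g + 2) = g*(g - 1)^2*(g + 3)*(g - 2)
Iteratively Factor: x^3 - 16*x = (x + 4)*(x^2 - 4*x) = x*(x + 4)*(x - 4)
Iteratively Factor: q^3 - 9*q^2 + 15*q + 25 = (q - 5)*(q^2 - 4*q - 5) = (q - 5)*(q + 1)*(q - 5)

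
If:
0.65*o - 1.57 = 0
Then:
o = 2.42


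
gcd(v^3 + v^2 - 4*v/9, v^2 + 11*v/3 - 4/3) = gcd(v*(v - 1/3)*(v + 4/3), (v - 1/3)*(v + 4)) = v - 1/3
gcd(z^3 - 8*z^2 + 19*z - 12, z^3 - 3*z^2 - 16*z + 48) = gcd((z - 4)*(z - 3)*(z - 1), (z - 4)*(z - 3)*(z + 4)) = z^2 - 7*z + 12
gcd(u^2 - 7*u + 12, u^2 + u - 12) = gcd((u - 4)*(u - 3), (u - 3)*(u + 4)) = u - 3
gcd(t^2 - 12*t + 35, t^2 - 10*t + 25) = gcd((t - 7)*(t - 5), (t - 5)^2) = t - 5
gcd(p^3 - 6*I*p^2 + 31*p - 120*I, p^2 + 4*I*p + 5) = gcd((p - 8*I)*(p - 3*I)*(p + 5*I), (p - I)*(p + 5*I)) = p + 5*I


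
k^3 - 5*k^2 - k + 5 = (k - 5)*(k - 1)*(k + 1)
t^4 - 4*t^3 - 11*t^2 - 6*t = t*(t - 6)*(t + 1)^2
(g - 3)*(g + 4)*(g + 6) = g^3 + 7*g^2 - 6*g - 72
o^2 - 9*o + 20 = (o - 5)*(o - 4)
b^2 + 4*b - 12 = (b - 2)*(b + 6)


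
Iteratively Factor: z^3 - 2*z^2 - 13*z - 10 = (z - 5)*(z^2 + 3*z + 2) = (z - 5)*(z + 2)*(z + 1)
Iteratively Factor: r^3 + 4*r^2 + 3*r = (r)*(r^2 + 4*r + 3) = r*(r + 3)*(r + 1)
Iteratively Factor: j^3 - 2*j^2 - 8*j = (j - 4)*(j^2 + 2*j) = j*(j - 4)*(j + 2)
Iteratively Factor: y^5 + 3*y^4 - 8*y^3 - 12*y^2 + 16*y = (y + 4)*(y^4 - y^3 - 4*y^2 + 4*y) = y*(y + 4)*(y^3 - y^2 - 4*y + 4) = y*(y + 2)*(y + 4)*(y^2 - 3*y + 2) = y*(y - 1)*(y + 2)*(y + 4)*(y - 2)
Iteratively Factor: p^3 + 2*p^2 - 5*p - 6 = (p + 3)*(p^2 - p - 2) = (p - 2)*(p + 3)*(p + 1)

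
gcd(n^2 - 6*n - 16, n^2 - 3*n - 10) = n + 2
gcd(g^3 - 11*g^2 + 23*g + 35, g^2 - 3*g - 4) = g + 1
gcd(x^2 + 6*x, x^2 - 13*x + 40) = 1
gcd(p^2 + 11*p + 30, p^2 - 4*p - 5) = 1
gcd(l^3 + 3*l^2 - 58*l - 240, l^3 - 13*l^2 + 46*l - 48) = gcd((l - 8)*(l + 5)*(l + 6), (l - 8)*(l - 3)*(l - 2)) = l - 8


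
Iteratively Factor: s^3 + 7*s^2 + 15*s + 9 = (s + 3)*(s^2 + 4*s + 3) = (s + 1)*(s + 3)*(s + 3)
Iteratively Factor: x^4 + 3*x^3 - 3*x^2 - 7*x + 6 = (x - 1)*(x^3 + 4*x^2 + x - 6) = (x - 1)^2*(x^2 + 5*x + 6) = (x - 1)^2*(x + 3)*(x + 2)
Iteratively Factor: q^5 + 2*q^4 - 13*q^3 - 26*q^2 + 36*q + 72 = (q - 3)*(q^4 + 5*q^3 + 2*q^2 - 20*q - 24) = (q - 3)*(q + 2)*(q^3 + 3*q^2 - 4*q - 12) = (q - 3)*(q + 2)*(q + 3)*(q^2 - 4) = (q - 3)*(q - 2)*(q + 2)*(q + 3)*(q + 2)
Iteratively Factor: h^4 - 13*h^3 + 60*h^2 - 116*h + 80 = (h - 5)*(h^3 - 8*h^2 + 20*h - 16) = (h - 5)*(h - 4)*(h^2 - 4*h + 4) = (h - 5)*(h - 4)*(h - 2)*(h - 2)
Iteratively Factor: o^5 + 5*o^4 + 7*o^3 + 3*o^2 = (o + 1)*(o^4 + 4*o^3 + 3*o^2) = o*(o + 1)*(o^3 + 4*o^2 + 3*o) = o*(o + 1)^2*(o^2 + 3*o) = o*(o + 1)^2*(o + 3)*(o)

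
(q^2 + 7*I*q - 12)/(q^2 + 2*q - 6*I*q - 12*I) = (q^2 + 7*I*q - 12)/(q^2 + q*(2 - 6*I) - 12*I)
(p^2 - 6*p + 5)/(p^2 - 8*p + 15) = (p - 1)/(p - 3)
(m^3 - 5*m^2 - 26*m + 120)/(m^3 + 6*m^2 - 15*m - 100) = (m - 6)/(m + 5)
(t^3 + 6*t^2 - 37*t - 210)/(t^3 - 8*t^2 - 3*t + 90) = (t^2 + 12*t + 35)/(t^2 - 2*t - 15)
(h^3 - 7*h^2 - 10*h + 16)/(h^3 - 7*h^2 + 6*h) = (h^2 - 6*h - 16)/(h*(h - 6))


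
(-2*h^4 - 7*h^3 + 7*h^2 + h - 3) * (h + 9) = -2*h^5 - 25*h^4 - 56*h^3 + 64*h^2 + 6*h - 27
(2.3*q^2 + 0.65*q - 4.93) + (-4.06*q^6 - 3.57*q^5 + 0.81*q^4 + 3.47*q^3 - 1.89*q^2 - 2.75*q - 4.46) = -4.06*q^6 - 3.57*q^5 + 0.81*q^4 + 3.47*q^3 + 0.41*q^2 - 2.1*q - 9.39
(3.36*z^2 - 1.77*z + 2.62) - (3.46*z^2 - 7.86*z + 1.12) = -0.1*z^2 + 6.09*z + 1.5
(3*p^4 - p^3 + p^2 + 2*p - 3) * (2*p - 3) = 6*p^5 - 11*p^4 + 5*p^3 + p^2 - 12*p + 9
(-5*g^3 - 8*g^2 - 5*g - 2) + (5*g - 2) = -5*g^3 - 8*g^2 - 4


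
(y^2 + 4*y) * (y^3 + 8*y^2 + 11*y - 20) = y^5 + 12*y^4 + 43*y^3 + 24*y^2 - 80*y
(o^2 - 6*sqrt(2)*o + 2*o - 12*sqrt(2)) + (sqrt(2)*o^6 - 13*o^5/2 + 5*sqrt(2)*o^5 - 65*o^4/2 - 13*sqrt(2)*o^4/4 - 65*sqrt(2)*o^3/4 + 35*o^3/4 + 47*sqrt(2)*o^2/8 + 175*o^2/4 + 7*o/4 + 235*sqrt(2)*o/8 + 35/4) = sqrt(2)*o^6 - 13*o^5/2 + 5*sqrt(2)*o^5 - 65*o^4/2 - 13*sqrt(2)*o^4/4 - 65*sqrt(2)*o^3/4 + 35*o^3/4 + 47*sqrt(2)*o^2/8 + 179*o^2/4 + 15*o/4 + 187*sqrt(2)*o/8 - 12*sqrt(2) + 35/4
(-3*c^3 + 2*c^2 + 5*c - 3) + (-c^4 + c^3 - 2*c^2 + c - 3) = -c^4 - 2*c^3 + 6*c - 6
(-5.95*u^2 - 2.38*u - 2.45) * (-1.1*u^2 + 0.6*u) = 6.545*u^4 - 0.952*u^3 + 1.267*u^2 - 1.47*u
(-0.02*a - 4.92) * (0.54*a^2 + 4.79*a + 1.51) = -0.0108*a^3 - 2.7526*a^2 - 23.597*a - 7.4292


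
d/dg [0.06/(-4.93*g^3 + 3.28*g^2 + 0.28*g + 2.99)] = (0.8874*g^2 - 0.3936*g - 0.0168)/(-4.93*g^3 + 3.28*g^2 + 0.28*g + 2.99)^2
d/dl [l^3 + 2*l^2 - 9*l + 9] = 3*l^2 + 4*l - 9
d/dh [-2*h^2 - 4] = -4*h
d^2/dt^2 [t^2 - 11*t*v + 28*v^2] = 2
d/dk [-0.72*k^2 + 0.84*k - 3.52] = 0.84 - 1.44*k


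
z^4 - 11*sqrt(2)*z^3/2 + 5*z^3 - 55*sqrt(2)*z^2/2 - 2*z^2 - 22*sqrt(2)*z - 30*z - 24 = (z + 1)*(z + 4)*(z - 6*sqrt(2))*(z + sqrt(2)/2)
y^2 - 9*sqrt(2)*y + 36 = (y - 6*sqrt(2))*(y - 3*sqrt(2))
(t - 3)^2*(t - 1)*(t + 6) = t^4 - t^3 - 27*t^2 + 81*t - 54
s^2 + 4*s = s*(s + 4)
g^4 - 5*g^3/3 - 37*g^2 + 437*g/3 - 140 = (g - 4)*(g - 3)*(g - 5/3)*(g + 7)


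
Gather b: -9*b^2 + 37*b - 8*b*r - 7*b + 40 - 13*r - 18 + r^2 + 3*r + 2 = -9*b^2 + b*(30 - 8*r) + r^2 - 10*r + 24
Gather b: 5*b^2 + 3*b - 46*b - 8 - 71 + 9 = 5*b^2 - 43*b - 70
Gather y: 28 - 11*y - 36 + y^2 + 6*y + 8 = y^2 - 5*y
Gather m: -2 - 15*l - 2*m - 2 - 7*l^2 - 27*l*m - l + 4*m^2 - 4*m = -7*l^2 - 16*l + 4*m^2 + m*(-27*l - 6) - 4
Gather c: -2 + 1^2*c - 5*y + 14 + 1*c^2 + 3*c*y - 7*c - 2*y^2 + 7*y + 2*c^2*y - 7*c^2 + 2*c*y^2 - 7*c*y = c^2*(2*y - 6) + c*(2*y^2 - 4*y - 6) - 2*y^2 + 2*y + 12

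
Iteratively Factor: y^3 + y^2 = (y + 1)*(y^2) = y*(y + 1)*(y)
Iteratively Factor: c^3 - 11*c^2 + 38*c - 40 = (c - 2)*(c^2 - 9*c + 20) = (c - 4)*(c - 2)*(c - 5)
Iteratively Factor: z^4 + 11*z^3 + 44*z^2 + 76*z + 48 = (z + 4)*(z^3 + 7*z^2 + 16*z + 12) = (z + 3)*(z + 4)*(z^2 + 4*z + 4) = (z + 2)*(z + 3)*(z + 4)*(z + 2)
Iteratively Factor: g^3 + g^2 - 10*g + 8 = (g + 4)*(g^2 - 3*g + 2) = (g - 1)*(g + 4)*(g - 2)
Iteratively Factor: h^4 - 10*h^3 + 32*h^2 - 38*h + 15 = (h - 1)*(h^3 - 9*h^2 + 23*h - 15) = (h - 1)^2*(h^2 - 8*h + 15) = (h - 5)*(h - 1)^2*(h - 3)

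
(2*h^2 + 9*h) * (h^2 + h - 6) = 2*h^4 + 11*h^3 - 3*h^2 - 54*h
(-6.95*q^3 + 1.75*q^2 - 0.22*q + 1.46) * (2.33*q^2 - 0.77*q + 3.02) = -16.1935*q^5 + 9.429*q^4 - 22.8491*q^3 + 8.8562*q^2 - 1.7886*q + 4.4092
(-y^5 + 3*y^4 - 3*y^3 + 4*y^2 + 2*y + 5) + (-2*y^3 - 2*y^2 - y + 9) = -y^5 + 3*y^4 - 5*y^3 + 2*y^2 + y + 14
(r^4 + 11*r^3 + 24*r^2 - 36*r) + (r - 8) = r^4 + 11*r^3 + 24*r^2 - 35*r - 8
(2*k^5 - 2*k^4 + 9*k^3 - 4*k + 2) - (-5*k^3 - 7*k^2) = 2*k^5 - 2*k^4 + 14*k^3 + 7*k^2 - 4*k + 2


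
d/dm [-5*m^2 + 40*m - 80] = 40 - 10*m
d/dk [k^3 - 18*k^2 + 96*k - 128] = 3*k^2 - 36*k + 96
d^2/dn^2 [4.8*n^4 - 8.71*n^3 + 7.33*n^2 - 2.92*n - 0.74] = 57.6*n^2 - 52.26*n + 14.66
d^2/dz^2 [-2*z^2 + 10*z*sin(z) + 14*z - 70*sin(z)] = -10*z*sin(z) + 70*sin(z) + 20*cos(z) - 4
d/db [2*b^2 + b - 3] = 4*b + 1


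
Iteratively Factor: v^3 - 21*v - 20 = (v - 5)*(v^2 + 5*v + 4) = (v - 5)*(v + 1)*(v + 4)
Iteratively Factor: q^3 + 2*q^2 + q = (q + 1)*(q^2 + q) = (q + 1)^2*(q)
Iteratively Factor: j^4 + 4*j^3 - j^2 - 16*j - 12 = (j - 2)*(j^3 + 6*j^2 + 11*j + 6) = (j - 2)*(j + 1)*(j^2 + 5*j + 6) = (j - 2)*(j + 1)*(j + 2)*(j + 3)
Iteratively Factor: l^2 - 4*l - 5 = (l - 5)*(l + 1)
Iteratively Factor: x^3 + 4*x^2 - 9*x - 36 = (x - 3)*(x^2 + 7*x + 12) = (x - 3)*(x + 4)*(x + 3)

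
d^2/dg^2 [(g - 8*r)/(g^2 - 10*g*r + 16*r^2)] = 2/(g^3 - 6*g^2*r + 12*g*r^2 - 8*r^3)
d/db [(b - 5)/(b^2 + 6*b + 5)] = (b^2 + 6*b - 2*(b - 5)*(b + 3) + 5)/(b^2 + 6*b + 5)^2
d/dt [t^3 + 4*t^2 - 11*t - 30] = 3*t^2 + 8*t - 11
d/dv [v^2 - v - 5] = 2*v - 1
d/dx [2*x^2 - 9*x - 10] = 4*x - 9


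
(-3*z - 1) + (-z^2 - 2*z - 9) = -z^2 - 5*z - 10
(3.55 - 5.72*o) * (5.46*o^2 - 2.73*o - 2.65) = -31.2312*o^3 + 34.9986*o^2 + 5.4665*o - 9.4075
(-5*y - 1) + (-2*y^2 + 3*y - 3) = -2*y^2 - 2*y - 4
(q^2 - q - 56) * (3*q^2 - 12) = 3*q^4 - 3*q^3 - 180*q^2 + 12*q + 672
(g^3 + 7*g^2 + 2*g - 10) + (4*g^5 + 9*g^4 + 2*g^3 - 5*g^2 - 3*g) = 4*g^5 + 9*g^4 + 3*g^3 + 2*g^2 - g - 10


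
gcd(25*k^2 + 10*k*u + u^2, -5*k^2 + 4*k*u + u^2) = 5*k + u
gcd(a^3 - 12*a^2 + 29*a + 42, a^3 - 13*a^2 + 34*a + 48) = a^2 - 5*a - 6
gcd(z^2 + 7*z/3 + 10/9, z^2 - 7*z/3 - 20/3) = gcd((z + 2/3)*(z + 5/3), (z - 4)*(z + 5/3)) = z + 5/3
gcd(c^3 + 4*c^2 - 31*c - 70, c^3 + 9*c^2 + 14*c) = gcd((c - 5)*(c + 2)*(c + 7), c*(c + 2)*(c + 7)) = c^2 + 9*c + 14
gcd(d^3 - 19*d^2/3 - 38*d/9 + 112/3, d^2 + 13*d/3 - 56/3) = d - 8/3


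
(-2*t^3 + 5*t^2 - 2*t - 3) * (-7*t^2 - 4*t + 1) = 14*t^5 - 27*t^4 - 8*t^3 + 34*t^2 + 10*t - 3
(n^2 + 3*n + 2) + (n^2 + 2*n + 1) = 2*n^2 + 5*n + 3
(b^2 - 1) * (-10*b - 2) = -10*b^3 - 2*b^2 + 10*b + 2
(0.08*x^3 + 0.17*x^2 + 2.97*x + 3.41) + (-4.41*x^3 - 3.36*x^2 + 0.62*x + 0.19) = -4.33*x^3 - 3.19*x^2 + 3.59*x + 3.6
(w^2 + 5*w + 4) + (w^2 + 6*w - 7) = 2*w^2 + 11*w - 3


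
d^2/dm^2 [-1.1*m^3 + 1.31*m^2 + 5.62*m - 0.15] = 2.62 - 6.6*m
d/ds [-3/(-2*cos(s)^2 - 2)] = 6*sin(2*s)/(cos(2*s) + 3)^2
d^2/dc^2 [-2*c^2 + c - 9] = -4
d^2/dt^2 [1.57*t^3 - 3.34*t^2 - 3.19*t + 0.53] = 9.42*t - 6.68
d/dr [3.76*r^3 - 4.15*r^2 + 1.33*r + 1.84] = 11.28*r^2 - 8.3*r + 1.33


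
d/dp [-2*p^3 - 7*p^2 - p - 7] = -6*p^2 - 14*p - 1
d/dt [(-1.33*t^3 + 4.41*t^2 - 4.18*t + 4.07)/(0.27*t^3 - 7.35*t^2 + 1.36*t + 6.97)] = (8.5848*t^4 - 1.36040000000001*t^3 - 55.8324*t^2 + 121.3044*t - 34.6698)/(0.0729*t^6 - 3.969*t^5 + 54.7569*t^4 - 16.2282*t^3 - 100.6094*t^2 + 18.9584*t + 48.5809)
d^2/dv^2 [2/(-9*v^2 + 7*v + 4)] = 4*(-81*v^2 + 63*v + (18*v - 7)^2 + 36)/(-9*v^2 + 7*v + 4)^3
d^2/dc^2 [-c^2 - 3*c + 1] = -2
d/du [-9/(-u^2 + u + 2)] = 9*(1 - 2*u)/(-u^2 + u + 2)^2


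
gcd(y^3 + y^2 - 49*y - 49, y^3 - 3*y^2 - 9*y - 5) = y + 1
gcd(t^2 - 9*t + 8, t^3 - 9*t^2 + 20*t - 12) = t - 1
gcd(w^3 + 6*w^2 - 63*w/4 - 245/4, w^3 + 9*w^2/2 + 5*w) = w + 5/2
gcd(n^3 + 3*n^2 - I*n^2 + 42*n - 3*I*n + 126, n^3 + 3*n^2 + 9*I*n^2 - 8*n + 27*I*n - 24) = n + 3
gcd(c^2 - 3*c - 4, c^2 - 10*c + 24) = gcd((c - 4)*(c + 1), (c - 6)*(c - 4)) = c - 4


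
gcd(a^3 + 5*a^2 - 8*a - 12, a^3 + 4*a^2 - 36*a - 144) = a + 6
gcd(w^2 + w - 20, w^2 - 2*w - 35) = w + 5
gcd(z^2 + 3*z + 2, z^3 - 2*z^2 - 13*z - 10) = z^2 + 3*z + 2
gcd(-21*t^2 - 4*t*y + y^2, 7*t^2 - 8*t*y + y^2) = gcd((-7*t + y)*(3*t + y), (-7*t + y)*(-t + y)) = -7*t + y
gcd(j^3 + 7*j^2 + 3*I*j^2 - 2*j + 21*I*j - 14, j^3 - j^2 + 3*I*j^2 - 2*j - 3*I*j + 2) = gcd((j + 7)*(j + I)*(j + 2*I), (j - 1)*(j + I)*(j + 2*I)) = j^2 + 3*I*j - 2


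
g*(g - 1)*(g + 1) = g^3 - g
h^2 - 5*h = h*(h - 5)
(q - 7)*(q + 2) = q^2 - 5*q - 14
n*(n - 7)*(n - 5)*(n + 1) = n^4 - 11*n^3 + 23*n^2 + 35*n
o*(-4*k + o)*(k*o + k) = -4*k^2*o^2 - 4*k^2*o + k*o^3 + k*o^2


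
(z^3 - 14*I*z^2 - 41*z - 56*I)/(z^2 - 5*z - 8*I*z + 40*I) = (z^2 - 6*I*z + 7)/(z - 5)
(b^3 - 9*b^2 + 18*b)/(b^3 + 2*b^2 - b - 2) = b*(b^2 - 9*b + 18)/(b^3 + 2*b^2 - b - 2)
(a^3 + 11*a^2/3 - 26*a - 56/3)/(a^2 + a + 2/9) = 3*(a^2 + 3*a - 28)/(3*a + 1)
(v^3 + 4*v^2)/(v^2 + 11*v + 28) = v^2/(v + 7)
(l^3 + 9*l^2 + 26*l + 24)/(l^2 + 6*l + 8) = l + 3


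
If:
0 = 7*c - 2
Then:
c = 2/7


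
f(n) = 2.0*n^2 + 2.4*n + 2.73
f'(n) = 4.0*n + 2.4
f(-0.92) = 2.21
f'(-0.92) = -1.28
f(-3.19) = 15.43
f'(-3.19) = -10.36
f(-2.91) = 12.68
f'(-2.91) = -9.24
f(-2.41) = 8.56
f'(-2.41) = -7.24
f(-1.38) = 3.23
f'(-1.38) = -3.12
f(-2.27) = 7.59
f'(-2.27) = -6.68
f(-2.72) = 11.00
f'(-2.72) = -8.48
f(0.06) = 2.88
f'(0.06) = 2.64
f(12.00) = 319.53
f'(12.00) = 50.40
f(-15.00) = 416.73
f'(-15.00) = -57.60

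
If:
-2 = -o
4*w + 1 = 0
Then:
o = 2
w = -1/4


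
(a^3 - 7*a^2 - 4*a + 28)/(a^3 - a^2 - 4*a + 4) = (a - 7)/(a - 1)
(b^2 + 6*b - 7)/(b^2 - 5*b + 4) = (b + 7)/(b - 4)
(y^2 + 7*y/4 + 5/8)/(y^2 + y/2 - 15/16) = 2*(2*y + 1)/(4*y - 3)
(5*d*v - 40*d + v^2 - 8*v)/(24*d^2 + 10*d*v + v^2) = (5*d*v - 40*d + v^2 - 8*v)/(24*d^2 + 10*d*v + v^2)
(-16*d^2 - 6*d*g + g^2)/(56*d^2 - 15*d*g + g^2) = (-2*d - g)/(7*d - g)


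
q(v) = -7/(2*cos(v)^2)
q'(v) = -7*sin(v)/cos(v)^3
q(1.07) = -15.18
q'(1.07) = -55.48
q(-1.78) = -81.15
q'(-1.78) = -764.42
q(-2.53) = -5.22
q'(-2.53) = -7.32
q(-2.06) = -15.85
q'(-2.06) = -59.54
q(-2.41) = -6.32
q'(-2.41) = -11.35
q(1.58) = -41319.77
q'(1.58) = 8978720.87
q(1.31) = -52.64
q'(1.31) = -394.51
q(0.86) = -8.22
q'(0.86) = -19.10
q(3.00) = -3.57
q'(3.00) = 1.02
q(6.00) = -3.80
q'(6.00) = 2.21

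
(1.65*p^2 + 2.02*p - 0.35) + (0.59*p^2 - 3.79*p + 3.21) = 2.24*p^2 - 1.77*p + 2.86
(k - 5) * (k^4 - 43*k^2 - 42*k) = k^5 - 5*k^4 - 43*k^3 + 173*k^2 + 210*k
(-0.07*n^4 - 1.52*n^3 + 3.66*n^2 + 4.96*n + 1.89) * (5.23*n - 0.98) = -0.3661*n^5 - 7.881*n^4 + 20.6314*n^3 + 22.354*n^2 + 5.0239*n - 1.8522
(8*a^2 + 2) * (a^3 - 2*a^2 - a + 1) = 8*a^5 - 16*a^4 - 6*a^3 + 4*a^2 - 2*a + 2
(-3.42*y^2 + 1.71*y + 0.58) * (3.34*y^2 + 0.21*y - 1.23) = -11.4228*y^4 + 4.9932*y^3 + 6.5029*y^2 - 1.9815*y - 0.7134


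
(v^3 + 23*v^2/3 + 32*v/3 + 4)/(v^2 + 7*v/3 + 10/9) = 3*(v^2 + 7*v + 6)/(3*v + 5)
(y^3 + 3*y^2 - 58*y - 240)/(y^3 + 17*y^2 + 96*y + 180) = (y - 8)/(y + 6)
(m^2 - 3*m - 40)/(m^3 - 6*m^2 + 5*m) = (m^2 - 3*m - 40)/(m*(m^2 - 6*m + 5))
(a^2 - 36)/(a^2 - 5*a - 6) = (a + 6)/(a + 1)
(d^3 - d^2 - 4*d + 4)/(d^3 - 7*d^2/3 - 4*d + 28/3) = 3*(d - 1)/(3*d - 7)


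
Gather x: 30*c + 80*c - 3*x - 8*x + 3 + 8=110*c - 11*x + 11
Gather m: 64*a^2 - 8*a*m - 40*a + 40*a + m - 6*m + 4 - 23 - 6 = 64*a^2 + m*(-8*a - 5) - 25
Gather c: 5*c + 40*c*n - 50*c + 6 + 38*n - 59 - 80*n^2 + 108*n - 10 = c*(40*n - 45) - 80*n^2 + 146*n - 63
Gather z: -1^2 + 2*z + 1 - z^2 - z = -z^2 + z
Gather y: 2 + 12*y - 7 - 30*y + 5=-18*y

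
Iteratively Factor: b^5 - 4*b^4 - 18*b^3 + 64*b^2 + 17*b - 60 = (b + 4)*(b^4 - 8*b^3 + 14*b^2 + 8*b - 15) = (b - 3)*(b + 4)*(b^3 - 5*b^2 - b + 5) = (b - 3)*(b - 1)*(b + 4)*(b^2 - 4*b - 5) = (b - 3)*(b - 1)*(b + 1)*(b + 4)*(b - 5)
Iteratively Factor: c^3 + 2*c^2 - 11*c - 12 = (c - 3)*(c^2 + 5*c + 4) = (c - 3)*(c + 1)*(c + 4)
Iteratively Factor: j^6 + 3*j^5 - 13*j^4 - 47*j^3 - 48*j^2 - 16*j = (j + 4)*(j^5 - j^4 - 9*j^3 - 11*j^2 - 4*j) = (j + 1)*(j + 4)*(j^4 - 2*j^3 - 7*j^2 - 4*j) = j*(j + 1)*(j + 4)*(j^3 - 2*j^2 - 7*j - 4) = j*(j + 1)^2*(j + 4)*(j^2 - 3*j - 4) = j*(j + 1)^3*(j + 4)*(j - 4)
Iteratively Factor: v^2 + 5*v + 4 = (v + 1)*(v + 4)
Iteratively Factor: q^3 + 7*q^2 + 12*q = (q)*(q^2 + 7*q + 12) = q*(q + 4)*(q + 3)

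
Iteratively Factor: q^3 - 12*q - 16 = (q + 2)*(q^2 - 2*q - 8) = (q + 2)^2*(q - 4)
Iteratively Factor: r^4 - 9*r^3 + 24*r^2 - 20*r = (r - 2)*(r^3 - 7*r^2 + 10*r) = (r - 5)*(r - 2)*(r^2 - 2*r) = (r - 5)*(r - 2)^2*(r)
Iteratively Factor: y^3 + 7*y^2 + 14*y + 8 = (y + 4)*(y^2 + 3*y + 2) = (y + 2)*(y + 4)*(y + 1)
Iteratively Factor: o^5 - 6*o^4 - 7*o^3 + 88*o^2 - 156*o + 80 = (o - 2)*(o^4 - 4*o^3 - 15*o^2 + 58*o - 40) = (o - 2)*(o - 1)*(o^3 - 3*o^2 - 18*o + 40) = (o - 2)*(o - 1)*(o + 4)*(o^2 - 7*o + 10) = (o - 5)*(o - 2)*(o - 1)*(o + 4)*(o - 2)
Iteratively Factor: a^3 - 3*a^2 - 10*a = (a - 5)*(a^2 + 2*a) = a*(a - 5)*(a + 2)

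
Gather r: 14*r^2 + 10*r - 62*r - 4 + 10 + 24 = 14*r^2 - 52*r + 30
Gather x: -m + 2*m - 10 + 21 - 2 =m + 9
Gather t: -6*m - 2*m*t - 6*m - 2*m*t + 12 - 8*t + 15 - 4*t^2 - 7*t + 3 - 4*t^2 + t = -12*m - 8*t^2 + t*(-4*m - 14) + 30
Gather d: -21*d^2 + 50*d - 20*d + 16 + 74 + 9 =-21*d^2 + 30*d + 99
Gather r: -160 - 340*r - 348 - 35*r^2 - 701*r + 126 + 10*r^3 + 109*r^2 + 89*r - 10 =10*r^3 + 74*r^2 - 952*r - 392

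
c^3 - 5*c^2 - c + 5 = (c - 5)*(c - 1)*(c + 1)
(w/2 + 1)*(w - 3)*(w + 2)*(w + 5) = w^4/2 + 3*w^3 - 3*w^2/2 - 26*w - 30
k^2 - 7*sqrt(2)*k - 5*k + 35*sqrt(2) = (k - 5)*(k - 7*sqrt(2))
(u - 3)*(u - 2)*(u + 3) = u^3 - 2*u^2 - 9*u + 18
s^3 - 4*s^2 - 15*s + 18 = (s - 6)*(s - 1)*(s + 3)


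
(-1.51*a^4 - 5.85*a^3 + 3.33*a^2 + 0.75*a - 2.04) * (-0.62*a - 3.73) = 0.9362*a^5 + 9.2593*a^4 + 19.7559*a^3 - 12.8859*a^2 - 1.5327*a + 7.6092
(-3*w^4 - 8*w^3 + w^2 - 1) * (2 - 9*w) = 27*w^5 + 66*w^4 - 25*w^3 + 2*w^2 + 9*w - 2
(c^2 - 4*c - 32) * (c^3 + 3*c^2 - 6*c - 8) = c^5 - c^4 - 50*c^3 - 80*c^2 + 224*c + 256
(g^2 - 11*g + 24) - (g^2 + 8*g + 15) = 9 - 19*g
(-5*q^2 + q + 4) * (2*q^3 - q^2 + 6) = -10*q^5 + 7*q^4 + 7*q^3 - 34*q^2 + 6*q + 24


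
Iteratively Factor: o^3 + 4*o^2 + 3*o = (o)*(o^2 + 4*o + 3) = o*(o + 3)*(o + 1)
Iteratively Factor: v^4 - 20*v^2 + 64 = (v - 4)*(v^3 + 4*v^2 - 4*v - 16) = (v - 4)*(v + 2)*(v^2 + 2*v - 8) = (v - 4)*(v - 2)*(v + 2)*(v + 4)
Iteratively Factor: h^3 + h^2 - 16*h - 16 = (h - 4)*(h^2 + 5*h + 4) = (h - 4)*(h + 4)*(h + 1)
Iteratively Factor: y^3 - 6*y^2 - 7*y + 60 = (y - 5)*(y^2 - y - 12) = (y - 5)*(y + 3)*(y - 4)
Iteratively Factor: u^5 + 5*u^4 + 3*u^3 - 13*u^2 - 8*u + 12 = (u - 1)*(u^4 + 6*u^3 + 9*u^2 - 4*u - 12) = (u - 1)*(u + 2)*(u^3 + 4*u^2 + u - 6) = (u - 1)^2*(u + 2)*(u^2 + 5*u + 6) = (u - 1)^2*(u + 2)^2*(u + 3)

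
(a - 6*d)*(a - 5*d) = a^2 - 11*a*d + 30*d^2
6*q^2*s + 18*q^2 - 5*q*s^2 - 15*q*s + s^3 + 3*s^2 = (-3*q + s)*(-2*q + s)*(s + 3)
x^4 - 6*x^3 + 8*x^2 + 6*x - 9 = (x - 3)^2*(x - 1)*(x + 1)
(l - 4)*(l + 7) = l^2 + 3*l - 28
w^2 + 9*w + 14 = (w + 2)*(w + 7)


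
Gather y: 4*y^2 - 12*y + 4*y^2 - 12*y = 8*y^2 - 24*y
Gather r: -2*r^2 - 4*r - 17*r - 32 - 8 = -2*r^2 - 21*r - 40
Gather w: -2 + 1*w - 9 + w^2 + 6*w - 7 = w^2 + 7*w - 18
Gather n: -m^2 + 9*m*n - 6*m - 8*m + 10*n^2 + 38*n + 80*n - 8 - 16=-m^2 - 14*m + 10*n^2 + n*(9*m + 118) - 24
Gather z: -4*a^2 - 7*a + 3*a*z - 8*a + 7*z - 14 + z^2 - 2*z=-4*a^2 - 15*a + z^2 + z*(3*a + 5) - 14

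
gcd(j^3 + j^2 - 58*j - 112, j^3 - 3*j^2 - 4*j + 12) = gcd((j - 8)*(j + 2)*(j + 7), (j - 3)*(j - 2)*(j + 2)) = j + 2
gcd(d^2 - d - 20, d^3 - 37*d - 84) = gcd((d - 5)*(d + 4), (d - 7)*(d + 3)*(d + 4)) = d + 4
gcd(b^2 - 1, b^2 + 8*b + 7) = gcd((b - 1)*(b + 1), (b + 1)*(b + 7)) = b + 1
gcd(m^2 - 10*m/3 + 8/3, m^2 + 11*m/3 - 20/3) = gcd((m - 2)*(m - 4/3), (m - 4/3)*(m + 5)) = m - 4/3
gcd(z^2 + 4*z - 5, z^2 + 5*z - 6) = z - 1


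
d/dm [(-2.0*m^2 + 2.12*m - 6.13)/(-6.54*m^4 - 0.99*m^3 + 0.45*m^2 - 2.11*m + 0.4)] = (-26.16*m^5 + 39.6144*m^4 - 156.1632*m^3 - 14.9401*m^2 + 3.917*m - 12.0863)/(42.7716*m^8 + 12.9492*m^7 - 4.9059*m^6 + 26.7078*m^5 - 0.851700000000001*m^4 - 2.691*m^3 + 4.8121*m^2 - 1.688*m + 0.16)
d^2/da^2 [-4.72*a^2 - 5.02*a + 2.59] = -9.44000000000000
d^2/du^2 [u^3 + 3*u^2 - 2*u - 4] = 6*u + 6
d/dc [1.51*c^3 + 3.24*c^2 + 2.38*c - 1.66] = 4.53*c^2 + 6.48*c + 2.38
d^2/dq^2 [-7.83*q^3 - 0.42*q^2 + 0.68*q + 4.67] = -46.98*q - 0.84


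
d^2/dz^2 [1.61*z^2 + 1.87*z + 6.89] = 3.22000000000000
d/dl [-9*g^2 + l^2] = 2*l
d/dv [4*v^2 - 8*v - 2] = 8*v - 8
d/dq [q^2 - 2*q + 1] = 2*q - 2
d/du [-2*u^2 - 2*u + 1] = -4*u - 2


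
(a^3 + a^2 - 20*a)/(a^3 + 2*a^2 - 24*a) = (a + 5)/(a + 6)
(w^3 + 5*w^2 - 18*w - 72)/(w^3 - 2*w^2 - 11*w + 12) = (w + 6)/(w - 1)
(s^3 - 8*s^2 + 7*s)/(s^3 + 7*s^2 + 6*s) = (s^2 - 8*s + 7)/(s^2 + 7*s + 6)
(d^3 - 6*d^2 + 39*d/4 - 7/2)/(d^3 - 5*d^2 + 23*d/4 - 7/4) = (d - 2)/(d - 1)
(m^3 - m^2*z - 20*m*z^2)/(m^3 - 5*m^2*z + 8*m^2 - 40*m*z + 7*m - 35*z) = m*(m + 4*z)/(m^2 + 8*m + 7)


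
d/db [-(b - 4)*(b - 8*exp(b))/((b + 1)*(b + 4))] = (8*b^3*exp(b) - 9*b^2 - 64*b*exp(b) - 8*b + 64*exp(b) + 16)/(b^4 + 10*b^3 + 33*b^2 + 40*b + 16)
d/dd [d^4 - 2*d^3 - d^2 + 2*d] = 4*d^3 - 6*d^2 - 2*d + 2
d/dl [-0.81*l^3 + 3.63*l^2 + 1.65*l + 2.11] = -2.43*l^2 + 7.26*l + 1.65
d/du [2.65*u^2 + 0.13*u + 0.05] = 5.3*u + 0.13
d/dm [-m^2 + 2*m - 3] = 2 - 2*m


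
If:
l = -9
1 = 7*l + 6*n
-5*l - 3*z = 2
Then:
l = -9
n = 32/3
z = 43/3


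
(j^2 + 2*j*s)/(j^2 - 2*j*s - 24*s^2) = j*(-j - 2*s)/(-j^2 + 2*j*s + 24*s^2)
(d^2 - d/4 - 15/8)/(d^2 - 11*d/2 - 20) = (-8*d^2 + 2*d + 15)/(4*(-2*d^2 + 11*d + 40))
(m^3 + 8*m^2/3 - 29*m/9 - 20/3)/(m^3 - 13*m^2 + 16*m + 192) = (m^2 - m/3 - 20/9)/(m^2 - 16*m + 64)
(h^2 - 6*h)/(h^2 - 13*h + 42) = h/(h - 7)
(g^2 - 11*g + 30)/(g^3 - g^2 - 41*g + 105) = (g - 6)/(g^2 + 4*g - 21)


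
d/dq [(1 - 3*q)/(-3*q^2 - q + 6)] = (9*q^2 + 3*q - (3*q - 1)*(6*q + 1) - 18)/(3*q^2 + q - 6)^2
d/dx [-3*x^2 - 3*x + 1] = -6*x - 3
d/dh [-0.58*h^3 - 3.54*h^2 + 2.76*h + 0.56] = -1.74*h^2 - 7.08*h + 2.76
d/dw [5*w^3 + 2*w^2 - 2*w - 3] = 15*w^2 + 4*w - 2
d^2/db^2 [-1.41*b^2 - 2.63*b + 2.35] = -2.82000000000000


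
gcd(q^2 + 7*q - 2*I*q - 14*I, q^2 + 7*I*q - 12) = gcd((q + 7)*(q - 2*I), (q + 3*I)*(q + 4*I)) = 1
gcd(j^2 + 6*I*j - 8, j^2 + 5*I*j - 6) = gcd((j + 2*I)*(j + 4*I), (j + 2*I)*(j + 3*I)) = j + 2*I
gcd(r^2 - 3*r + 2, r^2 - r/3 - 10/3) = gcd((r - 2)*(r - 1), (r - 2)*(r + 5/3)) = r - 2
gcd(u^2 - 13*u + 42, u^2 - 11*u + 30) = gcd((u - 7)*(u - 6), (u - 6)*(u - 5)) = u - 6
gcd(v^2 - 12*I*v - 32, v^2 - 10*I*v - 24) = v - 4*I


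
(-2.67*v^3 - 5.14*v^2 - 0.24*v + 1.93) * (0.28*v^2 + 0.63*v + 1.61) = -0.7476*v^5 - 3.1213*v^4 - 7.6041*v^3 - 7.8862*v^2 + 0.8295*v + 3.1073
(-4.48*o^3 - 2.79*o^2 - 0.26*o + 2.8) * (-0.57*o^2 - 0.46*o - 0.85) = 2.5536*o^5 + 3.6511*o^4 + 5.2396*o^3 + 0.8951*o^2 - 1.067*o - 2.38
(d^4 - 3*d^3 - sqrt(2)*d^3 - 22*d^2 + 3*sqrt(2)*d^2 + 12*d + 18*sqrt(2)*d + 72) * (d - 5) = d^5 - 8*d^4 - sqrt(2)*d^4 - 7*d^3 + 8*sqrt(2)*d^3 + 3*sqrt(2)*d^2 + 122*d^2 - 90*sqrt(2)*d + 12*d - 360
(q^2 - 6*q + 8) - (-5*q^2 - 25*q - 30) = 6*q^2 + 19*q + 38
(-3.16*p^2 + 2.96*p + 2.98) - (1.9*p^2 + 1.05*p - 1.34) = -5.06*p^2 + 1.91*p + 4.32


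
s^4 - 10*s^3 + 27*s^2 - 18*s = s*(s - 6)*(s - 3)*(s - 1)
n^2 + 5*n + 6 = (n + 2)*(n + 3)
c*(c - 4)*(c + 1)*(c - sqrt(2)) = c^4 - 3*c^3 - sqrt(2)*c^3 - 4*c^2 + 3*sqrt(2)*c^2 + 4*sqrt(2)*c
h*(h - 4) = h^2 - 4*h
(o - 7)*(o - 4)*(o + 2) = o^3 - 9*o^2 + 6*o + 56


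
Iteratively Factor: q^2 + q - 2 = (q + 2)*(q - 1)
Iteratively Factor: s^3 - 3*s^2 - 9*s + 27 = (s - 3)*(s^2 - 9) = (s - 3)*(s + 3)*(s - 3)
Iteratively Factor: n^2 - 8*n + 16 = (n - 4)*(n - 4)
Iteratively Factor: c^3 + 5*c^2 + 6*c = (c)*(c^2 + 5*c + 6) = c*(c + 3)*(c + 2)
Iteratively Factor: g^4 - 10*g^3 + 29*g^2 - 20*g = (g - 1)*(g^3 - 9*g^2 + 20*g) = (g - 4)*(g - 1)*(g^2 - 5*g) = (g - 5)*(g - 4)*(g - 1)*(g)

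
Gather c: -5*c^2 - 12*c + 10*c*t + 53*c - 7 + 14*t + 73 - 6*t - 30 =-5*c^2 + c*(10*t + 41) + 8*t + 36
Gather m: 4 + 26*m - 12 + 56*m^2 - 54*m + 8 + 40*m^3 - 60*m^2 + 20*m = 40*m^3 - 4*m^2 - 8*m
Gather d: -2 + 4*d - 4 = 4*d - 6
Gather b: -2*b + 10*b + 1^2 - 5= 8*b - 4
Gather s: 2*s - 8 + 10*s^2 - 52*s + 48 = 10*s^2 - 50*s + 40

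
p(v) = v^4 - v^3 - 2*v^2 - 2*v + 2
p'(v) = 4*v^3 - 3*v^2 - 4*v - 2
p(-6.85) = 2445.00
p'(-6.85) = -1401.04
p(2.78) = 19.23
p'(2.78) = 49.63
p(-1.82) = 16.02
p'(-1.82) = -28.77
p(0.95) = -1.75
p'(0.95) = -5.08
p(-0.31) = 2.47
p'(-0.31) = -1.17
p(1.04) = -2.20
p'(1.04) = -4.91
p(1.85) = -3.16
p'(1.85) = 5.66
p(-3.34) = 148.08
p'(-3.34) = -171.15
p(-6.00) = 1454.00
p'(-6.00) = -950.00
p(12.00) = 18698.00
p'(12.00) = 6430.00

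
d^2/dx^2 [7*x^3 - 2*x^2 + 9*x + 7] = 42*x - 4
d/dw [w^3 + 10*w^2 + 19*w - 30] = 3*w^2 + 20*w + 19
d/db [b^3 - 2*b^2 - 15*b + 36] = 3*b^2 - 4*b - 15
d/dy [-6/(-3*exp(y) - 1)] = -18*exp(y)/(3*exp(y) + 1)^2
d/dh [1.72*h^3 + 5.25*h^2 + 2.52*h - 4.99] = 5.16*h^2 + 10.5*h + 2.52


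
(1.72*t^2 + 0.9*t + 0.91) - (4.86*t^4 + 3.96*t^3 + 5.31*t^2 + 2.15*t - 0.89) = -4.86*t^4 - 3.96*t^3 - 3.59*t^2 - 1.25*t + 1.8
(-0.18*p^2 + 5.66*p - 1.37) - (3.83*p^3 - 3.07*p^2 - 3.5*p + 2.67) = -3.83*p^3 + 2.89*p^2 + 9.16*p - 4.04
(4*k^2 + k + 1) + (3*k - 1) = 4*k^2 + 4*k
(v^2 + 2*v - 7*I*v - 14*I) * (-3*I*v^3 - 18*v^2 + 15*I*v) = -3*I*v^5 - 39*v^4 - 6*I*v^4 - 78*v^3 + 141*I*v^3 + 105*v^2 + 282*I*v^2 + 210*v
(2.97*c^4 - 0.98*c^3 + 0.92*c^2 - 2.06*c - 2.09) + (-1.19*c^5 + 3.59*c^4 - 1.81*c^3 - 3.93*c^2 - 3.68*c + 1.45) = -1.19*c^5 + 6.56*c^4 - 2.79*c^3 - 3.01*c^2 - 5.74*c - 0.64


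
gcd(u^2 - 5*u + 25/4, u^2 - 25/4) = u - 5/2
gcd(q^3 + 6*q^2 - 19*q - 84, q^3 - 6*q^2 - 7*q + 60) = q^2 - q - 12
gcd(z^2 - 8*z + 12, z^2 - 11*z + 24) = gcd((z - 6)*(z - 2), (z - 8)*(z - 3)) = 1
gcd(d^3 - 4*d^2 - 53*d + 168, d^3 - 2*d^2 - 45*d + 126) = d^2 + 4*d - 21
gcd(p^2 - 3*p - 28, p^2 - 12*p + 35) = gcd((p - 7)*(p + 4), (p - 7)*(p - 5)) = p - 7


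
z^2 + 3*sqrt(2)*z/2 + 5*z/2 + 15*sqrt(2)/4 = (z + 5/2)*(z + 3*sqrt(2)/2)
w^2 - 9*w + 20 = (w - 5)*(w - 4)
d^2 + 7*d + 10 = (d + 2)*(d + 5)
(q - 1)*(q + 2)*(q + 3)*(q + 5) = q^4 + 9*q^3 + 21*q^2 - q - 30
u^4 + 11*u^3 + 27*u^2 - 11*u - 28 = (u - 1)*(u + 1)*(u + 4)*(u + 7)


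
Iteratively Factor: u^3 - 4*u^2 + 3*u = (u - 3)*(u^2 - u) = (u - 3)*(u - 1)*(u)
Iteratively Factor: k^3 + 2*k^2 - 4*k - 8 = (k + 2)*(k^2 - 4) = (k - 2)*(k + 2)*(k + 2)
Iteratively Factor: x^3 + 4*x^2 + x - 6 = (x + 3)*(x^2 + x - 2) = (x + 2)*(x + 3)*(x - 1)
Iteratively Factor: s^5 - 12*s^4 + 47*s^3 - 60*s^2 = (s)*(s^4 - 12*s^3 + 47*s^2 - 60*s) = s*(s - 3)*(s^3 - 9*s^2 + 20*s) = s*(s - 5)*(s - 3)*(s^2 - 4*s) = s^2*(s - 5)*(s - 3)*(s - 4)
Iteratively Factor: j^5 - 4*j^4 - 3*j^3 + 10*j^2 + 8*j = (j - 2)*(j^4 - 2*j^3 - 7*j^2 - 4*j) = (j - 2)*(j + 1)*(j^3 - 3*j^2 - 4*j) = j*(j - 2)*(j + 1)*(j^2 - 3*j - 4) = j*(j - 4)*(j - 2)*(j + 1)*(j + 1)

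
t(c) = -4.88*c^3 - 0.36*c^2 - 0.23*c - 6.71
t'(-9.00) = -1179.59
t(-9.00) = 3523.72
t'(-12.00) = -2099.75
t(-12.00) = 8376.85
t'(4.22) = -263.98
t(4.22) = -380.83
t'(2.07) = -64.45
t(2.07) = -52.01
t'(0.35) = -2.28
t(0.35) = -7.04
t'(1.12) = -19.40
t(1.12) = -14.28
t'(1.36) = -28.29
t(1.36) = -19.96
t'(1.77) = -47.37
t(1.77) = -35.31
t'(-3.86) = -215.58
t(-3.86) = 269.47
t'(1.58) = -37.91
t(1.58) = -27.22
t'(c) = -14.64*c^2 - 0.72*c - 0.23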